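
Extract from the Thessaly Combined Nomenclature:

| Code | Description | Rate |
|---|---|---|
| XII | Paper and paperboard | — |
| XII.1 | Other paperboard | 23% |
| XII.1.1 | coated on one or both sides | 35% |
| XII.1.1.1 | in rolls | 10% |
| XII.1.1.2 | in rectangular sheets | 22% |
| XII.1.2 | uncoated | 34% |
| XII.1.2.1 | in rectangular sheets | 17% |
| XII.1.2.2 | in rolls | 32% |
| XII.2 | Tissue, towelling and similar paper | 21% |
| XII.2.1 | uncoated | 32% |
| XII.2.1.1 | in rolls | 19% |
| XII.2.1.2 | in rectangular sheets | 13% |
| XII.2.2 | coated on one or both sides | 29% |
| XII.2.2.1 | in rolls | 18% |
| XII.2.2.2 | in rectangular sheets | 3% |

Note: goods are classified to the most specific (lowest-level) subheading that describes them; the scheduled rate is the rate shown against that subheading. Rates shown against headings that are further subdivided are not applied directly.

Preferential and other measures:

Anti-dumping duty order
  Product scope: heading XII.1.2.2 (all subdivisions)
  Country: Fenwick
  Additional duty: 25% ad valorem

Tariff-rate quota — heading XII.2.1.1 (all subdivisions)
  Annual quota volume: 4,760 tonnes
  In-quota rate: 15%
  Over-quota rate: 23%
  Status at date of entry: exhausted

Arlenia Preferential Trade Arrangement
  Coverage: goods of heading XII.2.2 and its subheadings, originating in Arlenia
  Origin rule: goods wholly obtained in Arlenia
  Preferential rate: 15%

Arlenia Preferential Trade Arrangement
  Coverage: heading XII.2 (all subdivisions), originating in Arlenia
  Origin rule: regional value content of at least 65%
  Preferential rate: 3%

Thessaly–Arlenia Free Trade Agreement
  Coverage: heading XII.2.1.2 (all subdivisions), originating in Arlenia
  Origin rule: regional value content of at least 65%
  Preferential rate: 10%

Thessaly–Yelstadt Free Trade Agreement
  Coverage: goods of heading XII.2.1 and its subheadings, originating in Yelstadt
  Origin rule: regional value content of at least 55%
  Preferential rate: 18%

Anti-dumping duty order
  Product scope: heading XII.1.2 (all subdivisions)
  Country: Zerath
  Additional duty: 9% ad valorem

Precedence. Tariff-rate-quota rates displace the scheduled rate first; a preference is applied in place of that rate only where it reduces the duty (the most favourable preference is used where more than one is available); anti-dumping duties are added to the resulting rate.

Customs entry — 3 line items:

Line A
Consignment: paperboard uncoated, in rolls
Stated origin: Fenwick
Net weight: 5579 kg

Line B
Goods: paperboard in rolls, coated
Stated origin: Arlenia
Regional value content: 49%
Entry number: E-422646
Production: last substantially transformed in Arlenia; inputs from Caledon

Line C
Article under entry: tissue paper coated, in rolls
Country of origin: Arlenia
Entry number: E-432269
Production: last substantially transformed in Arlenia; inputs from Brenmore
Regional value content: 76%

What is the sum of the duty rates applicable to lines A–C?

70%

Line A: paperboard → XII.1; uncoated → XII.1.2; in rolls → XII.1.2.2. Scheduled 32%. anti-dumping (Fenwick, XII.1.2.2): +25%; total 32% + 25% = 57%. → 57%.
Line B: paperboard → XII.1; coated → XII.1.1; in rolls → XII.1.1.1. Scheduled 10%. Arlenia agreement on XII.2.2: XII.1.1.1 not covered; Arlenia agreement on XII.2: XII.1.1.1 not covered; Arlenia agreement on XII.2.1.2: XII.1.1.1 not covered. → 10%.
Line C: tissue paper → XII.2; coated → XII.2.2; in rolls → XII.2.2.1. Scheduled 18%. Arlenia agreement on XII.2.2: not wholly obtained; Arlenia agreement on XII.2: RVC ≥ 65% → 3% available; Arlenia agreement on XII.2.1.2: XII.2.2.1 not covered; preferential 3%. → 3%.
Sum: 57% + 10% + 3% = 70%.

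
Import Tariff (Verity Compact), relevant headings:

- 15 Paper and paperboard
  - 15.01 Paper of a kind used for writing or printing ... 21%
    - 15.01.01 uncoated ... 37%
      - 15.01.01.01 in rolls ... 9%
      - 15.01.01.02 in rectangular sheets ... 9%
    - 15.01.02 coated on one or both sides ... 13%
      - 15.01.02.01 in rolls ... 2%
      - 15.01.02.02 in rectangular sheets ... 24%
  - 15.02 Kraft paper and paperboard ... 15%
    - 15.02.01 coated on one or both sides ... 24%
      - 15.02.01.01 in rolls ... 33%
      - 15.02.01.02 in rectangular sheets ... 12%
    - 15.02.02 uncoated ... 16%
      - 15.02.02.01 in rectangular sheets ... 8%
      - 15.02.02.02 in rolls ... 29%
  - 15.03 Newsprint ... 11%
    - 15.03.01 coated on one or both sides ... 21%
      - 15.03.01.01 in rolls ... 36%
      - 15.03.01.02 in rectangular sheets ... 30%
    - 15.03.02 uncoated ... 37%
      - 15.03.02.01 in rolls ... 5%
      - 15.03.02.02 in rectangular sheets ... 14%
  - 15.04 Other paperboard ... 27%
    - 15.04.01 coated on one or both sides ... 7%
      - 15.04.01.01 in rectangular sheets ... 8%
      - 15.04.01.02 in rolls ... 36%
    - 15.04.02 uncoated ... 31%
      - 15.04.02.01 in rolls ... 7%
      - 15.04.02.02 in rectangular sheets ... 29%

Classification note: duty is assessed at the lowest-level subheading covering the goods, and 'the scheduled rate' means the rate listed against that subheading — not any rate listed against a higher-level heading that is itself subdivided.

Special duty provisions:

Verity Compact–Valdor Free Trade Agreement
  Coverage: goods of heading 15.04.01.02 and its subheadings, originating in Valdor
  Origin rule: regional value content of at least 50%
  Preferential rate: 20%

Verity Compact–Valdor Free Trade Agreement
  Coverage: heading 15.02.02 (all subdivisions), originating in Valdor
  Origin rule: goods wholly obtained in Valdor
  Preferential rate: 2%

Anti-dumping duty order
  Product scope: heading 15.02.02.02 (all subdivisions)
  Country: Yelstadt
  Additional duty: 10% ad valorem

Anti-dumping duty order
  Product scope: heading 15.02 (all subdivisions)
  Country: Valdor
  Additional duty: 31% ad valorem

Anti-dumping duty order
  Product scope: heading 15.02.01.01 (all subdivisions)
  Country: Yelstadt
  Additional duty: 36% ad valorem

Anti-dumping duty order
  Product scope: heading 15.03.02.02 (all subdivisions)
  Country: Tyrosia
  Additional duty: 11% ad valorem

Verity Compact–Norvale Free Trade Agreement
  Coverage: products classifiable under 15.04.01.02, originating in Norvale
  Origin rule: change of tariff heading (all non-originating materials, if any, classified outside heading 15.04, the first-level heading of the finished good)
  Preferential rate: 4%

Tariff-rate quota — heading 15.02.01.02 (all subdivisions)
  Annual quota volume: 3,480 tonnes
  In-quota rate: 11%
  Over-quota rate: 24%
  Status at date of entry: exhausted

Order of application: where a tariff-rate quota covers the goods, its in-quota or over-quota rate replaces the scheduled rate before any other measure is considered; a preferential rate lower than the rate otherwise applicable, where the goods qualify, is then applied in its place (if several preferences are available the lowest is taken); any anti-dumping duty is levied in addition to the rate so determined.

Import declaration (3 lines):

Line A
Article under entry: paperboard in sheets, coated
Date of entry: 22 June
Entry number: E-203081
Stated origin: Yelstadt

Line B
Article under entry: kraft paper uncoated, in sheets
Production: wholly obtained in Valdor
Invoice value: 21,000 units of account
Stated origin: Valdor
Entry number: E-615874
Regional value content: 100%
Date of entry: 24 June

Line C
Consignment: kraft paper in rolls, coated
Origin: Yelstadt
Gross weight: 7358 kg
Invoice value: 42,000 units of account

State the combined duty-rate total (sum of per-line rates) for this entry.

110%

Line A: paperboard → 15.04; coated → 15.04.01; in sheets → 15.04.01.01. Scheduled 8%. No special measure applies. → 8%.
Line B: kraft paper → 15.02; uncoated → 15.02.02; in sheets → 15.02.02.01. Scheduled 8%. Valdor agreement on 15.04.01.02: 15.02.02.01 not covered; Valdor agreement on 15.02.02: wholly obtained → 2% available; preferential 2%; anti-dumping (Valdor, 15.02): +31%; total 2% + 31% = 33%. → 33%.
Line C: kraft paper → 15.02; coated → 15.02.01; in rolls → 15.02.01.01. Scheduled 33%. anti-dumping (Yelstadt, 15.02.01.01): +36%; total 33% + 36% = 69%. → 69%.
Sum: 8% + 33% + 69% = 110%.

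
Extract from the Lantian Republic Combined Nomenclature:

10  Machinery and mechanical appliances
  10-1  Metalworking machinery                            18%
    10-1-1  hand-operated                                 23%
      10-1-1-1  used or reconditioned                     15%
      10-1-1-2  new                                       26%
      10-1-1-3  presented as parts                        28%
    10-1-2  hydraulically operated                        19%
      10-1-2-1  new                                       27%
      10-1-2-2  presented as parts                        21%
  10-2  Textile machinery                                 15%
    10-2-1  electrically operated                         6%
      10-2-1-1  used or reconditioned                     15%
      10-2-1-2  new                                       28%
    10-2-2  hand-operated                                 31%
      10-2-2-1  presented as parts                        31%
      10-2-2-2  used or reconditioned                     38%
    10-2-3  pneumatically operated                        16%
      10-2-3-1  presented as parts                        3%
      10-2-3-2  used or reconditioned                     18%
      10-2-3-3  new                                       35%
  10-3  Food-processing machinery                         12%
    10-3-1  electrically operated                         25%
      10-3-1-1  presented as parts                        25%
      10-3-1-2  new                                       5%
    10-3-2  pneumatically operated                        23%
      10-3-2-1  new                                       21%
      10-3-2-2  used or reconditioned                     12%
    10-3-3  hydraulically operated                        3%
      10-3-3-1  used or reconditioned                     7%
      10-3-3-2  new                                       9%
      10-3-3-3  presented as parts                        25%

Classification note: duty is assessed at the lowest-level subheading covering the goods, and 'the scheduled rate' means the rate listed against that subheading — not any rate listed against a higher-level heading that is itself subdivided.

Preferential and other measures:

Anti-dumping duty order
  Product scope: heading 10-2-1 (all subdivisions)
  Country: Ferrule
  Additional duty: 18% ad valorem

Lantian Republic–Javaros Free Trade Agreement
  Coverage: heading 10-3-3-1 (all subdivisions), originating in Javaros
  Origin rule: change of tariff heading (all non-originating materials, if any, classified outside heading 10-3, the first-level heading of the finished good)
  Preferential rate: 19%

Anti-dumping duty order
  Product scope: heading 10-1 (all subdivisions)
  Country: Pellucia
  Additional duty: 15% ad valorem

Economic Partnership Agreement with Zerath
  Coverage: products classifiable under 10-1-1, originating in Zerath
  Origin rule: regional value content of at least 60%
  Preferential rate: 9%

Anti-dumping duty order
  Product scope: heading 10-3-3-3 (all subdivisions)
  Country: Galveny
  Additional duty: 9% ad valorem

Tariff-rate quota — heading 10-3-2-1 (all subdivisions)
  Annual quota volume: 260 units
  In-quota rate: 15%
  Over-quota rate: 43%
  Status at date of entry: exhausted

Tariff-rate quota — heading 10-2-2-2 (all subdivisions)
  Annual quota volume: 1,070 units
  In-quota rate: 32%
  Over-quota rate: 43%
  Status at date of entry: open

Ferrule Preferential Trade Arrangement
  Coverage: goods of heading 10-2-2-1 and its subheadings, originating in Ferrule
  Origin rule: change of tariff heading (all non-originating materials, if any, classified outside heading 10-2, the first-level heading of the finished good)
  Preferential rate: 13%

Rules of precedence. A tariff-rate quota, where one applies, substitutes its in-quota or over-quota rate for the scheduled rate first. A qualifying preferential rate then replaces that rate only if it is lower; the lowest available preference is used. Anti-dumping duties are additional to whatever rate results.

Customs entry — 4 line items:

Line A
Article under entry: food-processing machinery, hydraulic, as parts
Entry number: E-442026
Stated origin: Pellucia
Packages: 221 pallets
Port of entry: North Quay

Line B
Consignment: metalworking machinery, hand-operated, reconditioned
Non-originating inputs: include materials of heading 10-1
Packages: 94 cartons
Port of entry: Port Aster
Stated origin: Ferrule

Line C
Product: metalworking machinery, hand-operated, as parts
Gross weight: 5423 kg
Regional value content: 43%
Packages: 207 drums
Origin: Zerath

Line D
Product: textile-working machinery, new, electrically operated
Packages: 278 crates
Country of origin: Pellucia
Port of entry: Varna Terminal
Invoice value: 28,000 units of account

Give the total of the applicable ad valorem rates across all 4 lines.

96%

Line A: food-processing → 10-3; hydraulic → 10-3-3; as parts → 10-3-3-3. Scheduled 25%. No special measure applies. → 25%.
Line B: metalworking → 10-1; hand-operated → 10-1-1; reconditioned → 10-1-1-1. Scheduled 15%. Ferrule agreement on 10-2-2-1: 10-1-1-1 not covered. → 15%.
Line C: metalworking → 10-1; hand-operated → 10-1-1; as parts → 10-1-1-3. Scheduled 28%. Zerath agreement on 10-1-1: RVC < 60%. → 28%.
Line D: textile-working → 10-2; electrically operated → 10-2-1; new → 10-2-1-2. Scheduled 28%. No special measure applies. → 28%.
Sum: 25% + 15% + 28% + 28% = 96%.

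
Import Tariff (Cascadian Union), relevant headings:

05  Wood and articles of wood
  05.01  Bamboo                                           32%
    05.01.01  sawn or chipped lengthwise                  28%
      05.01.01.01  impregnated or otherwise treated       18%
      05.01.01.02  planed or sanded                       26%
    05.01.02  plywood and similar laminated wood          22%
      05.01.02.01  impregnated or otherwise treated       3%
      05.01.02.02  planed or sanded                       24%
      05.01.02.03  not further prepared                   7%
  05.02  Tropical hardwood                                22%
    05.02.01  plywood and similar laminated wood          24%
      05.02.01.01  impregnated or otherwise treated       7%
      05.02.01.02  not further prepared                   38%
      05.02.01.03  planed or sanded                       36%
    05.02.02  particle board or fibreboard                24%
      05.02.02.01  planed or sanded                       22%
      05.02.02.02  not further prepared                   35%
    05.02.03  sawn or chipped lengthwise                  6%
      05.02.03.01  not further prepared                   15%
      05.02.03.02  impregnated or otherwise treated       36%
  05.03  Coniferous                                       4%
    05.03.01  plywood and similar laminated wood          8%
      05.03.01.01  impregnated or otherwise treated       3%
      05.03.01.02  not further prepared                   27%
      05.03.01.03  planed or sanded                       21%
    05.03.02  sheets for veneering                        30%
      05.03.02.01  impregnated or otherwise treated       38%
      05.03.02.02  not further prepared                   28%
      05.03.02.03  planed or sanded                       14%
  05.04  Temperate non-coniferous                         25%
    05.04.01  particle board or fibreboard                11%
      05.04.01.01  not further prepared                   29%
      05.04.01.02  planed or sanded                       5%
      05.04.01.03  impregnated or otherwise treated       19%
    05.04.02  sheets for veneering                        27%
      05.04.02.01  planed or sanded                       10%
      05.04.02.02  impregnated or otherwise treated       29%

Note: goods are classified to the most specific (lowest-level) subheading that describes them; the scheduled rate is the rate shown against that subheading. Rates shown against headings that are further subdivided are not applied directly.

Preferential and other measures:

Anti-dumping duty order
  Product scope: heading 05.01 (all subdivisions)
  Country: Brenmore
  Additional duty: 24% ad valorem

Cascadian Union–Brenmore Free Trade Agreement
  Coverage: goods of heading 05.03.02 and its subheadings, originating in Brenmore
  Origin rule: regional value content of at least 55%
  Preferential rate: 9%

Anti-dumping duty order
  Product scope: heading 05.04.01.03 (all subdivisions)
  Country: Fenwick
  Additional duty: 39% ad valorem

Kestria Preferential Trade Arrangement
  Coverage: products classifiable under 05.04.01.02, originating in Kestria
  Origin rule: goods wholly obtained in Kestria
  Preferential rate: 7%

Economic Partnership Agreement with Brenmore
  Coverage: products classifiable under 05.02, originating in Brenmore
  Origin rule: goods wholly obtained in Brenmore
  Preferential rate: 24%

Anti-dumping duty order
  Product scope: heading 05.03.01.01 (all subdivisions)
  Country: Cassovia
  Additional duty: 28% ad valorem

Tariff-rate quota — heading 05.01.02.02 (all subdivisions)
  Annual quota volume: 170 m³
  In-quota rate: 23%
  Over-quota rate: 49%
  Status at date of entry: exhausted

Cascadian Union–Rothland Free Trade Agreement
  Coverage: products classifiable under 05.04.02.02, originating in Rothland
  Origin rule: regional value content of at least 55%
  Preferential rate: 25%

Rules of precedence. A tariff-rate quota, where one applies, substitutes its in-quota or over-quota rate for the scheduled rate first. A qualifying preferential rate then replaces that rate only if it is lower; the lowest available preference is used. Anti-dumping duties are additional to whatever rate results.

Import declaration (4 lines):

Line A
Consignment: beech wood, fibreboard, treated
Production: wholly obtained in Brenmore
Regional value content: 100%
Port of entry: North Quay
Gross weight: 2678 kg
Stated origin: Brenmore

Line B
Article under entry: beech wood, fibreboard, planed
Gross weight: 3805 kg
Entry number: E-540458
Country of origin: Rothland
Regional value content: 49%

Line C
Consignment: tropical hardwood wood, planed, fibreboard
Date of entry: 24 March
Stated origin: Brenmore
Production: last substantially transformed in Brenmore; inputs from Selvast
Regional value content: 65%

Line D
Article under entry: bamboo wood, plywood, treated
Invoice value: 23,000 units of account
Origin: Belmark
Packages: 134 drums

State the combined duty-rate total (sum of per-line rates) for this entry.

Line A: beech → 05.04; fibreboard → 05.04.01; treated → 05.04.01.03. Scheduled 19%. Brenmore agreement on 05.03.02: 05.04.01.03 not covered; Brenmore agreement on 05.02: 05.04.01.03 not covered. → 19%.
Line B: beech → 05.04; fibreboard → 05.04.01; planed → 05.04.01.02. Scheduled 5%. Rothland agreement on 05.04.02.02: 05.04.01.02 not covered. → 5%.
Line C: tropical hardwood → 05.02; fibreboard → 05.02.02; planed → 05.02.02.01. Scheduled 22%. Brenmore agreement on 05.03.02: 05.02.02.01 not covered; Brenmore agreement on 05.02: not wholly obtained. → 22%.
Line D: bamboo → 05.01; plywood → 05.01.02; treated → 05.01.02.01. Scheduled 3%. No special measure applies. → 3%.
Sum: 19% + 5% + 22% + 3% = 49%.

49%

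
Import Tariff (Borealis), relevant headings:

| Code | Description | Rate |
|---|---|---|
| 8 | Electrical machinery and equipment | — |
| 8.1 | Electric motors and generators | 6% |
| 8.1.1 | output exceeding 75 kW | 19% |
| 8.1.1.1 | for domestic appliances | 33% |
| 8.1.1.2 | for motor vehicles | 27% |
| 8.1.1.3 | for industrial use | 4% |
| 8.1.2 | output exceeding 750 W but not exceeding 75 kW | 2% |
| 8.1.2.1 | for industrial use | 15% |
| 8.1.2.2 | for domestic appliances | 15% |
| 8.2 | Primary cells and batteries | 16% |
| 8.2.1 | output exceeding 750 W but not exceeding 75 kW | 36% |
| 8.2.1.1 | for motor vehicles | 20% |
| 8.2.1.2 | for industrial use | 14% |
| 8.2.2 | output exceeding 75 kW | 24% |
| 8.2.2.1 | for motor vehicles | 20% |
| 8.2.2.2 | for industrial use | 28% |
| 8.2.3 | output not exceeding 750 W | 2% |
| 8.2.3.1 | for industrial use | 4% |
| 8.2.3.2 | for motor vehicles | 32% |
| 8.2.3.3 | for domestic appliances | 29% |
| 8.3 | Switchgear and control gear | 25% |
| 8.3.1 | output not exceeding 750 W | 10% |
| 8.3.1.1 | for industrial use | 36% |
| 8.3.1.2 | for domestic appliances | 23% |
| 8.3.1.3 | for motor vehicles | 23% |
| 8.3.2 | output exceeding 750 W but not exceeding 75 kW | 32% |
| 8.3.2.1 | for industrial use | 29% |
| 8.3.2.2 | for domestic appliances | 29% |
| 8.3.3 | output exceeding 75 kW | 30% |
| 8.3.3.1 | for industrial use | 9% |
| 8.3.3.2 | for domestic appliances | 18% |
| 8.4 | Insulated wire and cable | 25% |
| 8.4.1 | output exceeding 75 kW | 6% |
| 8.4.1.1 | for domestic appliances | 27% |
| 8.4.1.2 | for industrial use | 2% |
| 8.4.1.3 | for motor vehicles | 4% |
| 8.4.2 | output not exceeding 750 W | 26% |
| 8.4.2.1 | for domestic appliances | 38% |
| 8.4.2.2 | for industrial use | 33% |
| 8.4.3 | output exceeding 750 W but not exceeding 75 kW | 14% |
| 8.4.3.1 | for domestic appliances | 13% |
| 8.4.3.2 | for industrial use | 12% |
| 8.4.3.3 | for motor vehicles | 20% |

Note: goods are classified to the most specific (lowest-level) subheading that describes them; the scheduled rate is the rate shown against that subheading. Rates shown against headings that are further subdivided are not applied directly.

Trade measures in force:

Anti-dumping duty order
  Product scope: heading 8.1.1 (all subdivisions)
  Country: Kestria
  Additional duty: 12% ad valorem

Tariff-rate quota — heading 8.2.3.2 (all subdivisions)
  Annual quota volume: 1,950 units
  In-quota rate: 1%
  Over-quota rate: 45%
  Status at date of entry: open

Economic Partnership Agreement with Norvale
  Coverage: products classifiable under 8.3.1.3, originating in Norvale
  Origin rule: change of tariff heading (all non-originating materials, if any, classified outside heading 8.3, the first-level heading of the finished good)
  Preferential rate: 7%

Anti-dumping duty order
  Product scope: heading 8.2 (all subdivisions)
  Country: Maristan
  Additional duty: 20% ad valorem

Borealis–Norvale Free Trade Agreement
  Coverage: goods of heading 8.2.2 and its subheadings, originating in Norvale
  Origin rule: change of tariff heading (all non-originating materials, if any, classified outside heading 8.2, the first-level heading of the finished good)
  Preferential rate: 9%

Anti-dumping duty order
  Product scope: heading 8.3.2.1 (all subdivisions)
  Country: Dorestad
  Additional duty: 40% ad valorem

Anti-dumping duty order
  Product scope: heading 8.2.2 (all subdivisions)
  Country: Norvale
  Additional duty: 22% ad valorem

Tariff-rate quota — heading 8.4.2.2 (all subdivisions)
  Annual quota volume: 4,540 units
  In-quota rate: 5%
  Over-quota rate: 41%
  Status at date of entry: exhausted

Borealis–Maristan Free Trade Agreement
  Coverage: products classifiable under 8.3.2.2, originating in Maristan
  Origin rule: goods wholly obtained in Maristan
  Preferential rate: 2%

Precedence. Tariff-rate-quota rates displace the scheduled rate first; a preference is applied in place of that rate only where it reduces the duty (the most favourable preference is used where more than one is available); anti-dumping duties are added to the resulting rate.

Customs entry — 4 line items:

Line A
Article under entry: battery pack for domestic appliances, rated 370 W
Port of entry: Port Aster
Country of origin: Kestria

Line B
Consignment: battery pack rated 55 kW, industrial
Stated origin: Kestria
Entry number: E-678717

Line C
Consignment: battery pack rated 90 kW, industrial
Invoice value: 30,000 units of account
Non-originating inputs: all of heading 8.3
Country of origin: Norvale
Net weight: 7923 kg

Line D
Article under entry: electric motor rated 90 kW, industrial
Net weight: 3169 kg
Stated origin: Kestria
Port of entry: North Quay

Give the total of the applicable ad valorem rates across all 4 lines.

Line A: battery pack → 8.2; rated 370 W → 8.2.3; for domestic appliances → 8.2.3.3. Scheduled 29%. No special measure applies. → 29%.
Line B: battery pack → 8.2; rated 55 kW → 8.2.1; industrial → 8.2.1.2. Scheduled 14%. No special measure applies. → 14%.
Line C: battery pack → 8.2; rated 90 kW → 8.2.2; industrial → 8.2.2.2. Scheduled 28%. Norvale agreement on 8.3.1.3: 8.2.2.2 not covered; Norvale agreement on 8.2.2: CTH met → 9% available; preferential 9%; anti-dumping (Norvale, 8.2.2): +22%; total 9% + 22% = 31%. → 31%.
Line D: electric motor → 8.1; rated 90 kW → 8.1.1; industrial → 8.1.1.3. Scheduled 4%. anti-dumping (Kestria, 8.1.1): +12%; total 4% + 12% = 16%. → 16%.
Sum: 29% + 14% + 31% + 16% = 90%.

90%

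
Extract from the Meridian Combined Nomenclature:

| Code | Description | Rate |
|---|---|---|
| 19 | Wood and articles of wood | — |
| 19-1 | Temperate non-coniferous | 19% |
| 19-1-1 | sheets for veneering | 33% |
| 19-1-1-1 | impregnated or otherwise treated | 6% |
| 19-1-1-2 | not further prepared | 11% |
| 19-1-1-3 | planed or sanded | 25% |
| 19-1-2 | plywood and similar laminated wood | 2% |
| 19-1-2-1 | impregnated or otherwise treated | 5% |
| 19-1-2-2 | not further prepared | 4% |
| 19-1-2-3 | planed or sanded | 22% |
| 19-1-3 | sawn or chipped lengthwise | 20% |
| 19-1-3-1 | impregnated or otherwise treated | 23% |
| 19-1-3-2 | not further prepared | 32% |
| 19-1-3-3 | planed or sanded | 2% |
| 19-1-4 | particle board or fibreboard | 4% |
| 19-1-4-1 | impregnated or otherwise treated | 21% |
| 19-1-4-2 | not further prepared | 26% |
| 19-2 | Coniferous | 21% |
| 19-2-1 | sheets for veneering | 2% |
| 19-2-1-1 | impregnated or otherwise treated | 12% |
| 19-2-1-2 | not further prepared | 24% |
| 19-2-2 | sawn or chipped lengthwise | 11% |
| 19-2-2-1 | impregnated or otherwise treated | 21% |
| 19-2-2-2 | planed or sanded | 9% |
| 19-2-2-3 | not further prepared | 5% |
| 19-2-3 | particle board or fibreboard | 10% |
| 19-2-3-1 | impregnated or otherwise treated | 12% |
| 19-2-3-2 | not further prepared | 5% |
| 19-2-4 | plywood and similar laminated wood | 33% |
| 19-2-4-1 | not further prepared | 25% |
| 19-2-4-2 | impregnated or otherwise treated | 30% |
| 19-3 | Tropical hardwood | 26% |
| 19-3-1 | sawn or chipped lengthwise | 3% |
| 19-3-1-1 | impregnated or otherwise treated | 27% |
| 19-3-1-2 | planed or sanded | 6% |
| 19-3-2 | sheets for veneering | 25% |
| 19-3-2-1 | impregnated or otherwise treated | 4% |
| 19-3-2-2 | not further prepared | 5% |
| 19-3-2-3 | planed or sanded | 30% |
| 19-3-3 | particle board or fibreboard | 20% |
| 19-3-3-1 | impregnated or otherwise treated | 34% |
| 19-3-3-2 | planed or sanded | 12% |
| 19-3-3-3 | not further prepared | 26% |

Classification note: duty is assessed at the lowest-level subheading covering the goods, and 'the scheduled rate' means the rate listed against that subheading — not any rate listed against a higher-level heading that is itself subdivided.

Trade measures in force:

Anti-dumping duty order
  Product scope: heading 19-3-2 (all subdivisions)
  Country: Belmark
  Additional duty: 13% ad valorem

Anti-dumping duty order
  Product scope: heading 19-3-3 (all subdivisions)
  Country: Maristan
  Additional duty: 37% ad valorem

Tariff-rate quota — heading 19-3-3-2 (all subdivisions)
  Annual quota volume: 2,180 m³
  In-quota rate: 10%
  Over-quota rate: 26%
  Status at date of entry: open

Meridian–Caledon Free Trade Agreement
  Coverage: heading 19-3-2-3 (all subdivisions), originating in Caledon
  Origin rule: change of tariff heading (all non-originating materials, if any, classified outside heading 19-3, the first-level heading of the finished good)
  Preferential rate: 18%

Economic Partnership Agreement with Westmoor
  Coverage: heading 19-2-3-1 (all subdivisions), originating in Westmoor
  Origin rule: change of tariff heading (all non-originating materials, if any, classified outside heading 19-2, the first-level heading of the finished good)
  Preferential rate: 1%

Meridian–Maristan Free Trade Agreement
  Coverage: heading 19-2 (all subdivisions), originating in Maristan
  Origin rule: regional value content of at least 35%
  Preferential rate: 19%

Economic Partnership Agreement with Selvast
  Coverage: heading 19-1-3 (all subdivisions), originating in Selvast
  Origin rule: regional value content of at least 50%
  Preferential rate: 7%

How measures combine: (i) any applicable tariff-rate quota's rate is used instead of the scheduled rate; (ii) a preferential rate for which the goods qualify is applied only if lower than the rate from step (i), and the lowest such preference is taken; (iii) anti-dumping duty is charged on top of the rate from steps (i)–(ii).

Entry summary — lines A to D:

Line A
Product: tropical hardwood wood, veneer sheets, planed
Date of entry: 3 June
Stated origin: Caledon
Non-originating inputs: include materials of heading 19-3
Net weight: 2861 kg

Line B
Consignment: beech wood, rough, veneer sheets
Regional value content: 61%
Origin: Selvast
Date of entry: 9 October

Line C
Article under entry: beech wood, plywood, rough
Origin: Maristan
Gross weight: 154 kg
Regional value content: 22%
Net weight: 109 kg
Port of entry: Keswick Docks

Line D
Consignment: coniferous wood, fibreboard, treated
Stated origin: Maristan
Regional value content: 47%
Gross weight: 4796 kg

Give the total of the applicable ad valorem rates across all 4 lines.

Line A: tropical hardwood → 19-3; veneer sheets → 19-3-2; planed → 19-3-2-3. Scheduled 30%. Caledon agreement on 19-3-2-3: CTH not met. → 30%.
Line B: beech → 19-1; veneer sheets → 19-1-1; rough → 19-1-1-2. Scheduled 11%. Selvast agreement on 19-1-3: 19-1-1-2 not covered. → 11%.
Line C: beech → 19-1; plywood → 19-1-2; rough → 19-1-2-2. Scheduled 4%. Maristan agreement on 19-2: 19-1-2-2 not covered. → 4%.
Line D: coniferous → 19-2; fibreboard → 19-2-3; treated → 19-2-3-1. Scheduled 12%. Maristan agreement on 19-2: RVC ≥ 35% → 19% available; preference 19% not lower than 12% → no reduction. → 12%.
Sum: 30% + 11% + 4% + 12% = 57%.

57%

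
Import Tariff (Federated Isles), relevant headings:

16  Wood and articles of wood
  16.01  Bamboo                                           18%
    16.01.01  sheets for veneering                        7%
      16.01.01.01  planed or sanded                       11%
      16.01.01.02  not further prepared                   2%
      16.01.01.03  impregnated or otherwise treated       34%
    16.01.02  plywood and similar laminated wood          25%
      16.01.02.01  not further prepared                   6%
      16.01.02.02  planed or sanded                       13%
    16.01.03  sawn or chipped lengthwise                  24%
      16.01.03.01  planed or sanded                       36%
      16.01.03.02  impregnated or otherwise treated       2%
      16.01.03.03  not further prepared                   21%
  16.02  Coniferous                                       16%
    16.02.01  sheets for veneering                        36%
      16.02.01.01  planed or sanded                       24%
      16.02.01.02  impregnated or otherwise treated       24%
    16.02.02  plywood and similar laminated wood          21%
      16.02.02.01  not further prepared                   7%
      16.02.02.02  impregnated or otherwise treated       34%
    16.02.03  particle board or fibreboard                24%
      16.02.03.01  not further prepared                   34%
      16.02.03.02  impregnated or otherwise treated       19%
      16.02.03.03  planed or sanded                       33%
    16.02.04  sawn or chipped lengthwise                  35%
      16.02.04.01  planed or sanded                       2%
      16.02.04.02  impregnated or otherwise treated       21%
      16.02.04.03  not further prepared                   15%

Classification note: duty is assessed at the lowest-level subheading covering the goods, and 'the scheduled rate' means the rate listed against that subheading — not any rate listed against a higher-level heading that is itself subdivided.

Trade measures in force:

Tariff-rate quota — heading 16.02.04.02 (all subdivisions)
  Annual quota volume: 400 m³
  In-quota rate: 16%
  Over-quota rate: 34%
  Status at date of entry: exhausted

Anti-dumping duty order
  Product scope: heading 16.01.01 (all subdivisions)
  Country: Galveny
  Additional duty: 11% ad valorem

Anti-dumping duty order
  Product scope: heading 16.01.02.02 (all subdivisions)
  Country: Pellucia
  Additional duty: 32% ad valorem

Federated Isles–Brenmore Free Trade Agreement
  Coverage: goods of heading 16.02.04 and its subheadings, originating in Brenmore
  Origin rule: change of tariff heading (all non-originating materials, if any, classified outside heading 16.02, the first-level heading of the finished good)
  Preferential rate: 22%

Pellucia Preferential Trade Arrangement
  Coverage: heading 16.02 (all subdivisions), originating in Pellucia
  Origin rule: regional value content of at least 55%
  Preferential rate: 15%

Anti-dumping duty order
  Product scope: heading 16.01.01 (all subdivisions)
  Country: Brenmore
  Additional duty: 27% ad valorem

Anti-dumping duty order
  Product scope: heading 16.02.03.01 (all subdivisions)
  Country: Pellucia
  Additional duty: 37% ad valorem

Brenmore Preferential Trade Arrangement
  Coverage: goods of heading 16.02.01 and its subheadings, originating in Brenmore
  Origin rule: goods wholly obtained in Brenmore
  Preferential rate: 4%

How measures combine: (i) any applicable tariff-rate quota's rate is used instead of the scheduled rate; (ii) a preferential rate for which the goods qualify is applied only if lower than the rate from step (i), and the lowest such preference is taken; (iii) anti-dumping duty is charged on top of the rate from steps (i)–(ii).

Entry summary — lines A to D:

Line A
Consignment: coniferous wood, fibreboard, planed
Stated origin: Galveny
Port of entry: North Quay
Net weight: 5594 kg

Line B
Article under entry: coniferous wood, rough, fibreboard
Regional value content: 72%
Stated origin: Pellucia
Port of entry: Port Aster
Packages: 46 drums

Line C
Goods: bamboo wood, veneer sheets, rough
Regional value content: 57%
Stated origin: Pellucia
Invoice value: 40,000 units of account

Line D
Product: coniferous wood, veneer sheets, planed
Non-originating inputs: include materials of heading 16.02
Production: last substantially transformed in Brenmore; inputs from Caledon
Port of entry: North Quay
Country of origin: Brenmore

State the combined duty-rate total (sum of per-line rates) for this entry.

Line A: coniferous → 16.02; fibreboard → 16.02.03; planed → 16.02.03.03. Scheduled 33%. No special measure applies. → 33%.
Line B: coniferous → 16.02; fibreboard → 16.02.03; rough → 16.02.03.01. Scheduled 34%. Pellucia agreement on 16.02: RVC ≥ 55% → 15% available; preferential 15%; anti-dumping (Pellucia, 16.02.03.01): +37%; total 15% + 37% = 52%. → 52%.
Line C: bamboo → 16.01; veneer sheets → 16.01.01; rough → 16.01.01.02. Scheduled 2%. Pellucia agreement on 16.02: 16.01.01.02 not covered. → 2%.
Line D: coniferous → 16.02; veneer sheets → 16.02.01; planed → 16.02.01.01. Scheduled 24%. Brenmore agreement on 16.02.04: 16.02.01.01 not covered; Brenmore agreement on 16.02.01: not wholly obtained. → 24%.
Sum: 33% + 52% + 2% + 24% = 111%.

111%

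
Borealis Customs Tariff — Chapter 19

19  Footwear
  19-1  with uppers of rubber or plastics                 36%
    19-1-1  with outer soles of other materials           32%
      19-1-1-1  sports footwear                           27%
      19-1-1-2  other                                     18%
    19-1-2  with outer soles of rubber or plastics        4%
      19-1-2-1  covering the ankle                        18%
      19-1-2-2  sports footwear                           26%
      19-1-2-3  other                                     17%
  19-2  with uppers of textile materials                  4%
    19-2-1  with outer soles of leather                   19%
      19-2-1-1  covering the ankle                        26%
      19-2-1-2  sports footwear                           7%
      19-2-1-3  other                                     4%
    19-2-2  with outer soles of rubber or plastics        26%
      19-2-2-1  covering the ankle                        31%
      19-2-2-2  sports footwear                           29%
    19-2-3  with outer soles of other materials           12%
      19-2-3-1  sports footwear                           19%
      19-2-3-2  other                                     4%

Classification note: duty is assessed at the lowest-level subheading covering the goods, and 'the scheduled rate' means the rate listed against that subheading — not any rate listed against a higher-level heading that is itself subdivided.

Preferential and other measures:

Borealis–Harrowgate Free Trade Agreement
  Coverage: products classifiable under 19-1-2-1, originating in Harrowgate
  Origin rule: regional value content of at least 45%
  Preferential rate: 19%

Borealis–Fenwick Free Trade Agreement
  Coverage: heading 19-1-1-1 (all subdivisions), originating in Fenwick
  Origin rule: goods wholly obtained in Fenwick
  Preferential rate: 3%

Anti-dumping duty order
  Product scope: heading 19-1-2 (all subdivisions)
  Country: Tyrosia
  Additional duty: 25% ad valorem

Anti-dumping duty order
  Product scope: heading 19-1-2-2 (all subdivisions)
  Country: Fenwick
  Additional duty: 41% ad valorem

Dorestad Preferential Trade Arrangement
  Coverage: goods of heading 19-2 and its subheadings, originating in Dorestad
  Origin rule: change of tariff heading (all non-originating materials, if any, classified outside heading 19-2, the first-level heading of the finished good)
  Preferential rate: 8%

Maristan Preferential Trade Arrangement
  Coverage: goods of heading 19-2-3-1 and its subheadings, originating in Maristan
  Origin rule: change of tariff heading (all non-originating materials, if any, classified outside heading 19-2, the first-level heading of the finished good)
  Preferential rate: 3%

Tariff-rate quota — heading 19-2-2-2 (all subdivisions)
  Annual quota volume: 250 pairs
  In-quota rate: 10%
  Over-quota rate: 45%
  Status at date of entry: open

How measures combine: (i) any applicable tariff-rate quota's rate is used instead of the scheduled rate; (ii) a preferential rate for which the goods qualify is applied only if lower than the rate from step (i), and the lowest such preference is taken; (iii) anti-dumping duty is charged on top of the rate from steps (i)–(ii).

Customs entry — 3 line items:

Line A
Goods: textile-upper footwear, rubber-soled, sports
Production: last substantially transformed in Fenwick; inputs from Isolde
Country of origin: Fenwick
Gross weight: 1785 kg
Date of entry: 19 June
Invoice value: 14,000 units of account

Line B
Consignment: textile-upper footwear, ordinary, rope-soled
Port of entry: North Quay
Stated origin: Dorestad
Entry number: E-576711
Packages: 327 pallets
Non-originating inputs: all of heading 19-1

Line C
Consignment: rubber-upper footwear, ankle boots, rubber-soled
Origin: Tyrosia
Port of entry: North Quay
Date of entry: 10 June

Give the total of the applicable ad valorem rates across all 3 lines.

57%

Line A: textile-upper → 19-2; rubber-soled → 19-2-2; sports → 19-2-2-2. Scheduled 29%. quota on 19-2-2-2 open → in-quota 10%; Fenwick agreement on 19-1-1-1: 19-2-2-2 not covered. → 10%.
Line B: textile-upper → 19-2; rope-soled → 19-2-3; ordinary → 19-2-3-2. Scheduled 4%. Dorestad agreement on 19-2: CTH met → 8% available; preference 8% not lower than 4% → no reduction. → 4%.
Line C: rubber-upper → 19-1; rubber-soled → 19-1-2; ankle boots → 19-1-2-1. Scheduled 18%. anti-dumping (Tyrosia, 19-1-2): +25%; total 18% + 25% = 43%. → 43%.
Sum: 10% + 4% + 43% = 57%.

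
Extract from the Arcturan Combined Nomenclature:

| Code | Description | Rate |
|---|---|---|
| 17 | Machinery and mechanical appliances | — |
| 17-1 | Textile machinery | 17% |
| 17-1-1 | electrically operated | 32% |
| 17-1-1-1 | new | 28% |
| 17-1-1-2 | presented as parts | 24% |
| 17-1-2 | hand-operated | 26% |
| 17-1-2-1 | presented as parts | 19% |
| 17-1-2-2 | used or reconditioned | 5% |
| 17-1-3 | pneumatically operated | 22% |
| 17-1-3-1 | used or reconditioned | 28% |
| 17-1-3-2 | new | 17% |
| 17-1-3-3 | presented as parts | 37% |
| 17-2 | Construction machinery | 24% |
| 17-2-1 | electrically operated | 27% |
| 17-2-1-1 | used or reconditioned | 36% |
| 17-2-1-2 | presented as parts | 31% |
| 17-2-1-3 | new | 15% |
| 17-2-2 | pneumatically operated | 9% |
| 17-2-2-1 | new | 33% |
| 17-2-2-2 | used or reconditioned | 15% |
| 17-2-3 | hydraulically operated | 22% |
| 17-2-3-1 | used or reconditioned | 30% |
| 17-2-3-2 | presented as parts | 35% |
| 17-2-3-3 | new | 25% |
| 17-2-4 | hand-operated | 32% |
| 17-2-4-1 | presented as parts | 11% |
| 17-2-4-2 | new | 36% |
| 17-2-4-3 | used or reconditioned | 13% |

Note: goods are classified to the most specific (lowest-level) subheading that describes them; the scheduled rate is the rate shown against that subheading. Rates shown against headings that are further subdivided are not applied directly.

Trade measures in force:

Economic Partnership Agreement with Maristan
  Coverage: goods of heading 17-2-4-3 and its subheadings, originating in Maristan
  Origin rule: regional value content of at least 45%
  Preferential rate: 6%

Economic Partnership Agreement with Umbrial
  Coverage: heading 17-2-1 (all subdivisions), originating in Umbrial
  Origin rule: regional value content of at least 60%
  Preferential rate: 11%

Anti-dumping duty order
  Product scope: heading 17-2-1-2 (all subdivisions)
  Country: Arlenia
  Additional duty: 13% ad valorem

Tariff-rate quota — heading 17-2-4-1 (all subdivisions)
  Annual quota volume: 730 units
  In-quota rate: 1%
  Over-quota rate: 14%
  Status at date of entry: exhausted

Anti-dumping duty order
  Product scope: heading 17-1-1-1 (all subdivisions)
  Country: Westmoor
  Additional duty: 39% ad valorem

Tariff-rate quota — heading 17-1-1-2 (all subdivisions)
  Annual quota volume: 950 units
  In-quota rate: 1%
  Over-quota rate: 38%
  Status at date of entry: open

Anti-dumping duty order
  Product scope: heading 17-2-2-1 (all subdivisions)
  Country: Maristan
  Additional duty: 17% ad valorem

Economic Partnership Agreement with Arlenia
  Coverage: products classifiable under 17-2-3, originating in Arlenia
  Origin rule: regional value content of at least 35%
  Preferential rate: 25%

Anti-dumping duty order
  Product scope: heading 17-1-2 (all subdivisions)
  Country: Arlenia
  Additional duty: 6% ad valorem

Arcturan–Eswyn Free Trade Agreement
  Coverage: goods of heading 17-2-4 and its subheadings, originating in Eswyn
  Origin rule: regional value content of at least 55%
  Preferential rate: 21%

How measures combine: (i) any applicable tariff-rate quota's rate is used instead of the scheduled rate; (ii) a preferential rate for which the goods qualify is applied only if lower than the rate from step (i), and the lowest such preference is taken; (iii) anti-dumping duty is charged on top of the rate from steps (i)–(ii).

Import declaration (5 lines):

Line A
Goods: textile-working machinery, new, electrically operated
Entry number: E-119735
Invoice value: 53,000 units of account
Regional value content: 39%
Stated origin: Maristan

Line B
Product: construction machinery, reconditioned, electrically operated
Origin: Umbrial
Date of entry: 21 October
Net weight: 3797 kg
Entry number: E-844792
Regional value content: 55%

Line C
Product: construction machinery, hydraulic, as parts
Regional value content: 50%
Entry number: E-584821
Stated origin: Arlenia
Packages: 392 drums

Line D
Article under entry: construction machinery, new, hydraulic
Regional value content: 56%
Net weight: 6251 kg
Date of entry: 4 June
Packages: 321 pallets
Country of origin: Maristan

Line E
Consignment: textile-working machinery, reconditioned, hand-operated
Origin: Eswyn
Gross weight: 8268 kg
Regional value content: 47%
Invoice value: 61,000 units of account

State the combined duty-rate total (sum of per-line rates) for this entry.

119%

Line A: textile-working → 17-1; electrically operated → 17-1-1; new → 17-1-1-1. Scheduled 28%. Maristan agreement on 17-2-4-3: 17-1-1-1 not covered. → 28%.
Line B: construction → 17-2; electrically operated → 17-2-1; reconditioned → 17-2-1-1. Scheduled 36%. Umbrial agreement on 17-2-1: RVC < 60%. → 36%.
Line C: construction → 17-2; hydraulic → 17-2-3; as parts → 17-2-3-2. Scheduled 35%. Arlenia agreement on 17-2-3: RVC ≥ 35% → 25% available; preferential 25%. → 25%.
Line D: construction → 17-2; hydraulic → 17-2-3; new → 17-2-3-3. Scheduled 25%. Maristan agreement on 17-2-4-3: 17-2-3-3 not covered. → 25%.
Line E: textile-working → 17-1; hand-operated → 17-1-2; reconditioned → 17-1-2-2. Scheduled 5%. Eswyn agreement on 17-2-4: 17-1-2-2 not covered. → 5%.
Sum: 28% + 36% + 25% + 25% + 5% = 119%.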